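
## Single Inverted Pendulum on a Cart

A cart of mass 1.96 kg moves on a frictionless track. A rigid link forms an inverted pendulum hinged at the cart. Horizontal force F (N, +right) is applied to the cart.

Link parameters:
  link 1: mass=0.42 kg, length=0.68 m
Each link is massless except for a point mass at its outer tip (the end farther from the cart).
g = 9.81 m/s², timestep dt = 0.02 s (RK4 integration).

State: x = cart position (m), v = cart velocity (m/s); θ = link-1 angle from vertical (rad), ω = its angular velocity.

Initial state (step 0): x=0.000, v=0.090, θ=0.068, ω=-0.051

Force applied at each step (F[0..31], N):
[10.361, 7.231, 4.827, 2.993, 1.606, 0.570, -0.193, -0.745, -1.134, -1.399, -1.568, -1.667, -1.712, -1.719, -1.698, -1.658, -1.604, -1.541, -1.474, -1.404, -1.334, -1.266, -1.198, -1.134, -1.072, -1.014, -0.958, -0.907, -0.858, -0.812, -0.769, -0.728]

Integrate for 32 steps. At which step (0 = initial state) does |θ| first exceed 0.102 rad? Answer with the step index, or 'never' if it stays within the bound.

apply F[0]=+10.361 → step 1: x=0.003, v=0.193, θ=0.066, ω=-0.183
apply F[1]=+7.231 → step 2: x=0.007, v=0.264, θ=0.061, ω=-0.269
apply F[2]=+4.827 → step 3: x=0.013, v=0.311, θ=0.055, ω=-0.320
apply F[3]=+2.993 → step 4: x=0.020, v=0.339, θ=0.049, ω=-0.347
apply F[4]=+1.606 → step 5: x=0.027, v=0.354, θ=0.042, ω=-0.355
apply F[5]=+0.570 → step 6: x=0.034, v=0.358, θ=0.035, ω=-0.351
apply F[6]=-0.193 → step 7: x=0.041, v=0.355, θ=0.028, ω=-0.337
apply F[7]=-0.745 → step 8: x=0.048, v=0.346, θ=0.021, ω=-0.317
apply F[8]=-1.134 → step 9: x=0.055, v=0.334, θ=0.015, ω=-0.294
apply F[9]=-1.399 → step 10: x=0.061, v=0.319, θ=0.009, ω=-0.269
apply F[10]=-1.568 → step 11: x=0.067, v=0.302, θ=0.004, ω=-0.243
apply F[11]=-1.667 → step 12: x=0.073, v=0.285, θ=-0.000, ω=-0.217
apply F[12]=-1.712 → step 13: x=0.079, v=0.268, θ=-0.004, ω=-0.192
apply F[13]=-1.719 → step 14: x=0.084, v=0.251, θ=-0.008, ω=-0.168
apply F[14]=-1.698 → step 15: x=0.089, v=0.234, θ=-0.011, ω=-0.146
apply F[15]=-1.658 → step 16: x=0.093, v=0.217, θ=-0.014, ω=-0.126
apply F[16]=-1.604 → step 17: x=0.097, v=0.202, θ=-0.016, ω=-0.107
apply F[17]=-1.541 → step 18: x=0.101, v=0.187, θ=-0.018, ω=-0.090
apply F[18]=-1.474 → step 19: x=0.105, v=0.172, θ=-0.020, ω=-0.075
apply F[19]=-1.404 → step 20: x=0.108, v=0.159, θ=-0.021, ω=-0.061
apply F[20]=-1.334 → step 21: x=0.111, v=0.146, θ=-0.022, ω=-0.048
apply F[21]=-1.266 → step 22: x=0.114, v=0.134, θ=-0.023, ω=-0.037
apply F[22]=-1.198 → step 23: x=0.117, v=0.123, θ=-0.024, ω=-0.027
apply F[23]=-1.134 → step 24: x=0.119, v=0.113, θ=-0.024, ω=-0.019
apply F[24]=-1.072 → step 25: x=0.121, v=0.103, θ=-0.025, ω=-0.011
apply F[25]=-1.014 → step 26: x=0.123, v=0.093, θ=-0.025, ω=-0.005
apply F[26]=-0.958 → step 27: x=0.125, v=0.085, θ=-0.025, ω=0.001
apply F[27]=-0.907 → step 28: x=0.127, v=0.076, θ=-0.025, ω=0.006
apply F[28]=-0.858 → step 29: x=0.128, v=0.069, θ=-0.024, ω=0.010
apply F[29]=-0.812 → step 30: x=0.129, v=0.061, θ=-0.024, ω=0.014
apply F[30]=-0.769 → step 31: x=0.130, v=0.055, θ=-0.024, ω=0.017
apply F[31]=-0.728 → step 32: x=0.131, v=0.048, θ=-0.024, ω=0.020
max |θ| = 0.068 ≤ 0.102 over all 33 states.

Answer: never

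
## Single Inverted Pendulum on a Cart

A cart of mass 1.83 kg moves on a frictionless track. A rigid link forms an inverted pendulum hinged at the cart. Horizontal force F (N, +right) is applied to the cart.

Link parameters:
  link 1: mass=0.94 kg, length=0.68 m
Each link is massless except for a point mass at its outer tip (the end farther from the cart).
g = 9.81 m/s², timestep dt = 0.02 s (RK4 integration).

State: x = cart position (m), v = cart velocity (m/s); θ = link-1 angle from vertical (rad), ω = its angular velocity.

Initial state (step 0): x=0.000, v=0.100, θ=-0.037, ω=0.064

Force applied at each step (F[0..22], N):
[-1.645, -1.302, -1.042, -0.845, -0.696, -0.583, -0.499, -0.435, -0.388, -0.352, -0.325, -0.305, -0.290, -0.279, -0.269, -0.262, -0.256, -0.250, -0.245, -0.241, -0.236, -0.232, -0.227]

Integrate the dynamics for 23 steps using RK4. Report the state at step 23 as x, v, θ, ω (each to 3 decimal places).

apply F[0]=-1.645 → step 1: x=0.002, v=0.086, θ=-0.036, ω=0.075
apply F[1]=-1.302 → step 2: x=0.003, v=0.075, θ=-0.034, ω=0.080
apply F[2]=-1.042 → step 3: x=0.005, v=0.067, θ=-0.032, ω=0.082
apply F[3]=-0.845 → step 4: x=0.006, v=0.061, θ=-0.031, ω=0.082
apply F[4]=-0.696 → step 5: x=0.007, v=0.056, θ=-0.029, ω=0.080
apply F[5]=-0.583 → step 6: x=0.008, v=0.053, θ=-0.028, ω=0.077
apply F[6]=-0.499 → step 7: x=0.009, v=0.050, θ=-0.026, ω=0.074
apply F[7]=-0.435 → step 8: x=0.010, v=0.048, θ=-0.025, ω=0.070
apply F[8]=-0.388 → step 9: x=0.011, v=0.046, θ=-0.023, ω=0.065
apply F[9]=-0.352 → step 10: x=0.012, v=0.044, θ=-0.022, ω=0.061
apply F[10]=-0.325 → step 11: x=0.013, v=0.043, θ=-0.021, ω=0.057
apply F[11]=-0.305 → step 12: x=0.014, v=0.042, θ=-0.020, ω=0.053
apply F[12]=-0.290 → step 13: x=0.015, v=0.041, θ=-0.019, ω=0.049
apply F[13]=-0.279 → step 14: x=0.016, v=0.039, θ=-0.018, ω=0.046
apply F[14]=-0.269 → step 15: x=0.016, v=0.038, θ=-0.017, ω=0.042
apply F[15]=-0.262 → step 16: x=0.017, v=0.037, θ=-0.016, ω=0.039
apply F[16]=-0.256 → step 17: x=0.018, v=0.036, θ=-0.015, ω=0.037
apply F[17]=-0.250 → step 18: x=0.019, v=0.035, θ=-0.015, ω=0.034
apply F[18]=-0.245 → step 19: x=0.019, v=0.033, θ=-0.014, ω=0.032
apply F[19]=-0.241 → step 20: x=0.020, v=0.032, θ=-0.013, ω=0.030
apply F[20]=-0.236 → step 21: x=0.021, v=0.031, θ=-0.013, ω=0.028
apply F[21]=-0.232 → step 22: x=0.021, v=0.029, θ=-0.012, ω=0.026
apply F[22]=-0.227 → step 23: x=0.022, v=0.028, θ=-0.012, ω=0.024

Answer: x=0.022, v=0.028, θ=-0.012, ω=0.024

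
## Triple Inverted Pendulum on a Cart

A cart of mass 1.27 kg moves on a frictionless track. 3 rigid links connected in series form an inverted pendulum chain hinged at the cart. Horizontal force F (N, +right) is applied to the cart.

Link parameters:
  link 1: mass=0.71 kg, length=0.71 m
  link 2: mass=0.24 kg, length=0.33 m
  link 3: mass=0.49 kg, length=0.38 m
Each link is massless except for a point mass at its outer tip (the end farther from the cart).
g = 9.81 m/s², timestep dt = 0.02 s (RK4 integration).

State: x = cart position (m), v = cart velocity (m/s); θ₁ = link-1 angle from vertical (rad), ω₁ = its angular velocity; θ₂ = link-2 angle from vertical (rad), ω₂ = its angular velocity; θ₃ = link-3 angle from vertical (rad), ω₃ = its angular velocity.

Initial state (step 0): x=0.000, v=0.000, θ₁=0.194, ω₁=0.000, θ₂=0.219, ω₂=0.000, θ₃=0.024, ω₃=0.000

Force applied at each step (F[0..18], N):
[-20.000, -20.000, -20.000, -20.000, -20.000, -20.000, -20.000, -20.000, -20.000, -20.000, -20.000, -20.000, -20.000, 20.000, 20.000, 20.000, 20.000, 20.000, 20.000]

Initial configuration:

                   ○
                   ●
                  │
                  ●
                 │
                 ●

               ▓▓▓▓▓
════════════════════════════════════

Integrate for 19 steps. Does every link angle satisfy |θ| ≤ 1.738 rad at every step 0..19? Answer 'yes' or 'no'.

Answer: yes

Derivation:
apply F[0]=-20.000 → step 1: x=-0.003, v=-0.341, θ₁=0.199, ω₁=0.521, θ₂=0.221, ω₂=0.154, θ₃=0.022, ω₃=-0.180
apply F[1]=-20.000 → step 2: x=-0.014, v=-0.682, θ₁=0.215, ω₁=1.044, θ₂=0.225, ω₂=0.292, θ₃=0.017, ω₃=-0.348
apply F[2]=-20.000 → step 3: x=-0.031, v=-1.018, θ₁=0.241, ω₁=1.569, θ₂=0.232, ω₂=0.397, θ₃=0.008, ω₃=-0.487
apply F[3]=-20.000 → step 4: x=-0.054, v=-1.349, θ₁=0.278, ω₁=2.091, θ₂=0.241, ω₂=0.458, θ₃=-0.002, ω₃=-0.578
apply F[4]=-20.000 → step 5: x=-0.085, v=-1.668, θ₁=0.325, ω₁=2.602, θ₂=0.250, ω₂=0.468, θ₃=-0.014, ω₃=-0.598
apply F[5]=-20.000 → step 6: x=-0.121, v=-1.969, θ₁=0.382, ω₁=3.091, θ₂=0.259, ω₂=0.435, θ₃=-0.026, ω₃=-0.526
apply F[6]=-20.000 → step 7: x=-0.163, v=-2.247, θ₁=0.448, ω₁=3.543, θ₂=0.267, ω₂=0.382, θ₃=-0.035, ω₃=-0.352
apply F[7]=-20.000 → step 8: x=-0.211, v=-2.495, θ₁=0.523, ω₁=3.947, θ₂=0.274, ω₂=0.345, θ₃=-0.039, ω₃=-0.077
apply F[8]=-20.000 → step 9: x=-0.263, v=-2.710, θ₁=0.605, ω₁=4.292, θ₂=0.281, ω₂=0.367, θ₃=-0.037, ω₃=0.280
apply F[9]=-20.000 → step 10: x=-0.319, v=-2.893, θ₁=0.694, ω₁=4.578, θ₂=0.290, ω₂=0.485, θ₃=-0.027, ω₃=0.696
apply F[10]=-20.000 → step 11: x=-0.378, v=-3.043, θ₁=0.788, ω₁=4.808, θ₂=0.302, ω₂=0.725, θ₃=-0.009, ω₃=1.141
apply F[11]=-20.000 → step 12: x=-0.440, v=-3.163, θ₁=0.886, ω₁=4.990, θ₂=0.320, ω₂=1.092, θ₃=0.018, ω₃=1.597
apply F[12]=-20.000 → step 13: x=-0.505, v=-3.258, θ₁=0.987, ω₁=5.130, θ₂=0.346, ω₂=1.582, θ₃=0.055, ω₃=2.054
apply F[13]=+20.000 → step 14: x=-0.567, v=-2.937, θ₁=1.090, ω₁=5.119, θ₂=0.378, ω₂=1.552, θ₃=0.096, ω₃=2.103
apply F[14]=+20.000 → step 15: x=-0.622, v=-2.614, θ₁=1.193, ω₁=5.158, θ₂=0.408, ω₂=1.530, θ₃=0.139, ω₃=2.153
apply F[15]=+20.000 → step 16: x=-0.671, v=-2.284, θ₁=1.297, ω₁=5.243, θ₂=0.439, ω₂=1.530, θ₃=0.183, ω₃=2.208
apply F[16]=+20.000 → step 17: x=-0.713, v=-1.944, θ₁=1.403, ω₁=5.372, θ₂=0.470, ω₂=1.572, θ₃=0.227, ω₃=2.271
apply F[17]=+20.000 → step 18: x=-0.749, v=-1.590, θ₁=1.512, ω₁=5.543, θ₂=0.502, ω₂=1.675, θ₃=0.274, ω₃=2.344
apply F[18]=+20.000 → step 19: x=-0.777, v=-1.217, θ₁=1.625, ω₁=5.758, θ₂=0.537, ω₂=1.866, θ₃=0.321, ω₃=2.427
Max |angle| over trajectory = 1.625 rad; bound = 1.738 → within bound.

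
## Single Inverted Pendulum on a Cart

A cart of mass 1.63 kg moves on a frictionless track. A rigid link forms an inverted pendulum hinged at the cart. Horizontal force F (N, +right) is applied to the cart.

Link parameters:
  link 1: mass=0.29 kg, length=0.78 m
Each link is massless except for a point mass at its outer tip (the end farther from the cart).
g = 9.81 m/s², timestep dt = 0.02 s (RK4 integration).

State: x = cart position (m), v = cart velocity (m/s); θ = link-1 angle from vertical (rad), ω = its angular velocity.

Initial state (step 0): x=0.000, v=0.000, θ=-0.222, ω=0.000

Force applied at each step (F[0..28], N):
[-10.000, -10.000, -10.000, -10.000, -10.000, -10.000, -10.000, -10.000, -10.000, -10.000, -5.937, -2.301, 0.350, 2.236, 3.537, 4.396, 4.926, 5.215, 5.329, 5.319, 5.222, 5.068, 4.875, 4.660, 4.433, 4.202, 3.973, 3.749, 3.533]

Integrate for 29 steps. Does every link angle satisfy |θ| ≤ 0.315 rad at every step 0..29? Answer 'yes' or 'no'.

apply F[0]=-10.000 → step 1: x=-0.001, v=-0.114, θ=-0.221, ω=0.088
apply F[1]=-10.000 → step 2: x=-0.005, v=-0.229, θ=-0.218, ω=0.176
apply F[2]=-10.000 → step 3: x=-0.010, v=-0.343, θ=-0.214, ω=0.265
apply F[3]=-10.000 → step 4: x=-0.018, v=-0.458, θ=-0.208, ω=0.356
apply F[4]=-10.000 → step 5: x=-0.029, v=-0.573, θ=-0.200, ω=0.450
apply F[5]=-10.000 → step 6: x=-0.041, v=-0.688, θ=-0.190, ω=0.546
apply F[6]=-10.000 → step 7: x=-0.056, v=-0.804, θ=-0.178, ω=0.646
apply F[7]=-10.000 → step 8: x=-0.073, v=-0.921, θ=-0.164, ω=0.750
apply F[8]=-10.000 → step 9: x=-0.093, v=-1.038, θ=-0.148, ω=0.859
apply F[9]=-10.000 → step 10: x=-0.115, v=-1.155, θ=-0.130, ω=0.974
apply F[10]=-5.937 → step 11: x=-0.139, v=-1.224, θ=-0.110, ω=1.032
apply F[11]=-2.301 → step 12: x=-0.163, v=-1.249, θ=-0.089, ω=1.039
apply F[12]=+0.350 → step 13: x=-0.188, v=-1.243, θ=-0.068, ω=1.011
apply F[13]=+2.236 → step 14: x=-0.213, v=-1.213, θ=-0.049, ω=0.958
apply F[14]=+3.537 → step 15: x=-0.237, v=-1.169, θ=-0.030, ω=0.891
apply F[15]=+4.396 → step 16: x=-0.260, v=-1.114, θ=-0.013, ω=0.816
apply F[16]=+4.926 → step 17: x=-0.281, v=-1.053, θ=0.002, ω=0.737
apply F[17]=+5.215 → step 18: x=-0.302, v=-0.990, θ=0.016, ω=0.657
apply F[18]=+5.329 → step 19: x=-0.321, v=-0.925, θ=0.029, ω=0.580
apply F[19]=+5.319 → step 20: x=-0.339, v=-0.861, θ=0.040, ω=0.507
apply F[20]=+5.222 → step 21: x=-0.355, v=-0.798, θ=0.049, ω=0.438
apply F[21]=+5.068 → step 22: x=-0.371, v=-0.738, θ=0.057, ω=0.374
apply F[22]=+4.875 → step 23: x=-0.385, v=-0.680, θ=0.064, ω=0.316
apply F[23]=+4.660 → step 24: x=-0.398, v=-0.626, θ=0.070, ω=0.262
apply F[24]=+4.433 → step 25: x=-0.410, v=-0.574, θ=0.075, ω=0.214
apply F[25]=+4.202 → step 26: x=-0.421, v=-0.525, θ=0.078, ω=0.171
apply F[26]=+3.973 → step 27: x=-0.431, v=-0.479, θ=0.081, ω=0.132
apply F[27]=+3.749 → step 28: x=-0.440, v=-0.436, θ=0.084, ω=0.098
apply F[28]=+3.533 → step 29: x=-0.448, v=-0.396, θ=0.085, ω=0.068
Max |angle| over trajectory = 0.222 rad; bound = 0.315 → within bound.

Answer: yes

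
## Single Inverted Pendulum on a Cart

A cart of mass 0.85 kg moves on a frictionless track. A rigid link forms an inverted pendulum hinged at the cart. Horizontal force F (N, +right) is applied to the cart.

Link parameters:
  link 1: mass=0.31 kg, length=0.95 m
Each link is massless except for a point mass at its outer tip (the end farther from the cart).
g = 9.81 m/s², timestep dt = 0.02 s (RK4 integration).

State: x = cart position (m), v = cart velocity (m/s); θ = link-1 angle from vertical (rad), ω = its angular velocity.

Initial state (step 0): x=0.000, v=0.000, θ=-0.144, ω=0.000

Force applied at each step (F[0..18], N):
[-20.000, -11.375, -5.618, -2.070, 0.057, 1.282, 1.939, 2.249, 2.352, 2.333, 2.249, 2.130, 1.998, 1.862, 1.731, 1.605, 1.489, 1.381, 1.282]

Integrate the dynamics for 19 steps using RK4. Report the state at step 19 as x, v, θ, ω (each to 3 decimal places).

Answer: x=-0.216, v=-0.254, θ=0.029, ω=0.108

Derivation:
apply F[0]=-20.000 → step 1: x=-0.005, v=-0.457, θ=-0.140, ω=0.447
apply F[1]=-11.375 → step 2: x=-0.016, v=-0.714, θ=-0.128, ω=0.687
apply F[2]=-5.618 → step 3: x=-0.032, v=-0.837, θ=-0.113, ω=0.791
apply F[3]=-2.070 → step 4: x=-0.049, v=-0.879, θ=-0.097, ω=0.813
apply F[4]=+0.057 → step 5: x=-0.066, v=-0.872, θ=-0.081, ω=0.787
apply F[5]=+1.282 → step 6: x=-0.084, v=-0.837, θ=-0.066, ω=0.735
apply F[6]=+1.939 → step 7: x=-0.100, v=-0.787, θ=-0.052, ω=0.671
apply F[7]=+2.249 → step 8: x=-0.115, v=-0.731, θ=-0.039, ω=0.602
apply F[8]=+2.352 → step 9: x=-0.129, v=-0.673, θ=-0.028, ω=0.535
apply F[9]=+2.333 → step 10: x=-0.142, v=-0.617, θ=-0.018, ω=0.471
apply F[10]=+2.249 → step 11: x=-0.154, v=-0.563, θ=-0.009, ω=0.411
apply F[11]=+2.130 → step 12: x=-0.164, v=-0.513, θ=-0.001, ω=0.357
apply F[12]=+1.998 → step 13: x=-0.174, v=-0.466, θ=0.005, ω=0.308
apply F[13]=+1.862 → step 14: x=-0.183, v=-0.422, θ=0.011, ω=0.264
apply F[14]=+1.731 → step 15: x=-0.191, v=-0.383, θ=0.016, ω=0.225
apply F[15]=+1.605 → step 16: x=-0.198, v=-0.346, θ=0.020, ω=0.190
apply F[16]=+1.489 → step 17: x=-0.205, v=-0.313, θ=0.023, ω=0.160
apply F[17]=+1.381 → step 18: x=-0.211, v=-0.282, θ=0.026, ω=0.132
apply F[18]=+1.282 → step 19: x=-0.216, v=-0.254, θ=0.029, ω=0.108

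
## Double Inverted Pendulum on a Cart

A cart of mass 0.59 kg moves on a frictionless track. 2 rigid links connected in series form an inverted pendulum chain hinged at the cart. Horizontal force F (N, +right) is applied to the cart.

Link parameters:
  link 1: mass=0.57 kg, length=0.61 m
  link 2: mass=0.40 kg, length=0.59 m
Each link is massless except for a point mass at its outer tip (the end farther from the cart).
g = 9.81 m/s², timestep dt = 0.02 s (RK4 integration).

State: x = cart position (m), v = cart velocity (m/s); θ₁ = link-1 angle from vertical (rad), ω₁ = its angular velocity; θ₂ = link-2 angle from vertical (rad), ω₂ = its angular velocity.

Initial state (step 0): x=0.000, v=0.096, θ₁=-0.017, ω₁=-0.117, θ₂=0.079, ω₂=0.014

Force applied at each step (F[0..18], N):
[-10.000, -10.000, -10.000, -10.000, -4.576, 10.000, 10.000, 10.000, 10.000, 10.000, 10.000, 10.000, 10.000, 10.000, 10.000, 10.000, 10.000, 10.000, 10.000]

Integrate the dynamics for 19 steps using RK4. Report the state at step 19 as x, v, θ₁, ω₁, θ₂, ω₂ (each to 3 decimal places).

Answer: x=0.039, v=2.220, θ₁=0.127, ω₁=-2.073, θ₂=-0.012, ω₂=-1.079

Derivation:
apply F[0]=-10.000 → step 1: x=-0.001, v=-0.238, θ₁=-0.014, ω₁=0.403, θ₂=0.080, ω₂=0.069
apply F[1]=-10.000 → step 2: x=-0.010, v=-0.574, θ₁=-0.001, ω₁=0.932, θ₂=0.082, ω₂=0.118
apply F[2]=-10.000 → step 3: x=-0.024, v=-0.916, θ₁=0.023, ω₁=1.481, θ₂=0.084, ω₂=0.155
apply F[3]=-10.000 → step 4: x=-0.046, v=-1.264, θ₁=0.059, ω₁=2.056, θ₂=0.088, ω₂=0.174
apply F[4]=-4.576 → step 5: x=-0.073, v=-1.435, θ₁=0.103, ω₁=2.360, θ₂=0.091, ω₂=0.178
apply F[5]=+10.000 → step 6: x=-0.099, v=-1.132, θ₁=0.145, ω₁=1.914, θ₂=0.095, ω₂=0.162
apply F[6]=+10.000 → step 7: x=-0.119, v=-0.848, θ₁=0.180, ω₁=1.522, θ₂=0.098, ω₂=0.122
apply F[7]=+10.000 → step 8: x=-0.133, v=-0.578, θ₁=0.207, ω₁=1.175, θ₂=0.100, ω₂=0.062
apply F[8]=+10.000 → step 9: x=-0.142, v=-0.322, θ₁=0.227, ω₁=0.864, θ₂=0.100, ω₂=-0.016
apply F[9]=+10.000 → step 10: x=-0.146, v=-0.074, θ₁=0.241, ω₁=0.580, θ₂=0.099, ω₂=-0.109
apply F[10]=+10.000 → step 11: x=-0.145, v=0.168, θ₁=0.250, ω₁=0.315, θ₂=0.096, ω₂=-0.213
apply F[11]=+10.000 → step 12: x=-0.139, v=0.406, θ₁=0.254, ω₁=0.061, θ₂=0.090, ω₂=-0.325
apply F[12]=+10.000 → step 13: x=-0.129, v=0.645, θ₁=0.253, ω₁=-0.191, θ₂=0.083, ω₂=-0.442
apply F[13]=+10.000 → step 14: x=-0.113, v=0.885, θ₁=0.246, ω₁=-0.447, θ₂=0.073, ω₂=-0.562
apply F[14]=+10.000 → step 15: x=-0.093, v=1.131, θ₁=0.235, ω₁=-0.715, θ₂=0.060, ω₂=-0.681
apply F[15]=+10.000 → step 16: x=-0.068, v=1.384, θ₁=0.218, ω₁=-1.003, θ₂=0.045, ω₂=-0.796
apply F[16]=+10.000 → step 17: x=-0.038, v=1.648, θ₁=0.194, ω₁=-1.319, θ₂=0.028, ω₂=-0.904
apply F[17]=+10.000 → step 18: x=-0.002, v=1.926, θ₁=0.165, ω₁=-1.673, θ₂=0.009, ω₂=-1.000
apply F[18]=+10.000 → step 19: x=0.039, v=2.220, θ₁=0.127, ω₁=-2.073, θ₂=-0.012, ω₂=-1.079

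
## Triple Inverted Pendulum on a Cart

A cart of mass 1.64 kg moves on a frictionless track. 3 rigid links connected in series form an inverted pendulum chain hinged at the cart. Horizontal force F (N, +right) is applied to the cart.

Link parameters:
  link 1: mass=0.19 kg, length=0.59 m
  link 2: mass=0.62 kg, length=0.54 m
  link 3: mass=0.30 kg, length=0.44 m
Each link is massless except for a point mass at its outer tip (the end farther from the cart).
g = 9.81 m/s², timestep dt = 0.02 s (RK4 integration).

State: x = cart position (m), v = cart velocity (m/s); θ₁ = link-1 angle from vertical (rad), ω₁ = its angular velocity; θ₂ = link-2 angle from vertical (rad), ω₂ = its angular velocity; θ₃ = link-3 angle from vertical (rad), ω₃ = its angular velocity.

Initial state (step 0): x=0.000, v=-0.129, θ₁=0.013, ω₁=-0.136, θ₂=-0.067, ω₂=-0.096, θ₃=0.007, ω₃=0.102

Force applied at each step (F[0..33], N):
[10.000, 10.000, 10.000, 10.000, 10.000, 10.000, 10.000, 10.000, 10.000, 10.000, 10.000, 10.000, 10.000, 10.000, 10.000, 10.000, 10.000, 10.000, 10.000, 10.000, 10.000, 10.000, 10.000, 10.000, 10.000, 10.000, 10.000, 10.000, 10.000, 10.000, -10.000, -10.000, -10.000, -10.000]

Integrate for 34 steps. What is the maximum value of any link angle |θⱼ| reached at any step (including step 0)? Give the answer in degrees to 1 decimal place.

apply F[0]=+10.000 → step 1: x=-0.001, v=-0.009, θ₁=0.010, ω₁=-0.212, θ₂=-0.071, ω₂=-0.274, θ₃=0.010, ω₃=0.151
apply F[1]=+10.000 → step 2: x=-0.000, v=0.113, θ₁=0.005, ω₁=-0.290, θ₂=-0.078, ω₂=-0.453, θ₃=0.013, ω₃=0.205
apply F[2]=+10.000 → step 3: x=0.003, v=0.234, θ₁=-0.002, ω₁=-0.369, θ₂=-0.089, ω₂=-0.638, θ₃=0.018, ω₃=0.266
apply F[3]=+10.000 → step 4: x=0.009, v=0.357, θ₁=-0.010, ω₁=-0.447, θ₂=-0.104, ω₂=-0.832, θ₃=0.024, ω₃=0.336
apply F[4]=+10.000 → step 5: x=0.017, v=0.481, θ₁=-0.020, ω₁=-0.525, θ₂=-0.122, ω₂=-1.036, θ₃=0.031, ω₃=0.416
apply F[5]=+10.000 → step 6: x=0.028, v=0.606, θ₁=-0.031, ω₁=-0.602, θ₂=-0.145, ω₂=-1.253, θ₃=0.040, ω₃=0.508
apply F[6]=+10.000 → step 7: x=0.042, v=0.731, θ₁=-0.044, ω₁=-0.679, θ₂=-0.172, ω₂=-1.482, θ₃=0.052, ω₃=0.611
apply F[7]=+10.000 → step 8: x=0.058, v=0.858, θ₁=-0.058, ω₁=-0.758, θ₂=-0.204, ω₂=-1.722, θ₃=0.065, ω₃=0.723
apply F[8]=+10.000 → step 9: x=0.076, v=0.986, θ₁=-0.074, ω₁=-0.843, θ₂=-0.241, ω₂=-1.968, θ₃=0.081, ω₃=0.840
apply F[9]=+10.000 → step 10: x=0.097, v=1.114, θ₁=-0.092, ω₁=-0.939, θ₂=-0.283, ω₂=-2.213, θ₃=0.099, ω₃=0.958
apply F[10]=+10.000 → step 11: x=0.121, v=1.243, θ₁=-0.112, ω₁=-1.053, θ₂=-0.330, ω₂=-2.449, θ₃=0.119, ω₃=1.070
apply F[11]=+10.000 → step 12: x=0.147, v=1.371, θ₁=-0.135, ω₁=-1.191, θ₂=-0.381, ω₂=-2.665, θ₃=0.141, ω₃=1.169
apply F[12]=+10.000 → step 13: x=0.175, v=1.500, θ₁=-0.160, ω₁=-1.361, θ₂=-0.436, ω₂=-2.852, θ₃=0.166, ω₃=1.248
apply F[13]=+10.000 → step 14: x=0.207, v=1.627, θ₁=-0.189, ω₁=-1.566, θ₂=-0.495, ω₂=-3.004, θ₃=0.191, ω₃=1.304
apply F[14]=+10.000 → step 15: x=0.240, v=1.753, θ₁=-0.223, ω₁=-1.812, θ₂=-0.556, ω₂=-3.114, θ₃=0.217, ω₃=1.332
apply F[15]=+10.000 → step 16: x=0.277, v=1.878, θ₁=-0.262, ω₁=-2.100, θ₂=-0.619, ω₂=-3.176, θ₃=0.244, ω₃=1.329
apply F[16]=+10.000 → step 17: x=0.316, v=2.001, θ₁=-0.307, ω₁=-2.433, θ₂=-0.683, ω₂=-3.185, θ₃=0.270, ω₃=1.294
apply F[17]=+10.000 → step 18: x=0.357, v=2.122, θ₁=-0.360, ω₁=-2.810, θ₂=-0.746, ω₂=-3.135, θ₃=0.296, ω₃=1.223
apply F[18]=+10.000 → step 19: x=0.400, v=2.237, θ₁=-0.420, ω₁=-3.233, θ₂=-0.808, ω₂=-3.020, θ₃=0.319, ω₃=1.112
apply F[19]=+10.000 → step 20: x=0.446, v=2.347, θ₁=-0.489, ω₁=-3.702, θ₂=-0.866, ω₂=-2.830, θ₃=0.340, ω₃=0.954
apply F[20]=+10.000 → step 21: x=0.494, v=2.447, θ₁=-0.568, ω₁=-4.218, θ₂=-0.920, ω₂=-2.559, θ₃=0.357, ω₃=0.735
apply F[21]=+10.000 → step 22: x=0.544, v=2.532, θ₁=-0.658, ω₁=-4.774, θ₂=-0.968, ω₂=-2.205, θ₃=0.369, ω₃=0.433
apply F[22]=+10.000 → step 23: x=0.595, v=2.595, θ₁=-0.759, ω₁=-5.356, θ₂=-1.008, ω₂=-1.783, θ₃=0.373, ω₃=0.018
apply F[23]=+10.000 → step 24: x=0.648, v=2.627, θ₁=-0.872, ω₁=-5.923, θ₂=-1.039, ω₂=-1.349, θ₃=0.368, ω₃=-0.547
apply F[24]=+10.000 → step 25: x=0.700, v=2.619, θ₁=-0.996, ω₁=-6.393, θ₂=-1.063, ω₂=-1.015, θ₃=0.350, ω₃=-1.280
apply F[25]=+10.000 → step 26: x=0.752, v=2.576, θ₁=-1.127, ω₁=-6.671, θ₂=-1.082, ω₂=-0.930, θ₃=0.316, ω₃=-2.146
apply F[26]=+10.000 → step 27: x=0.803, v=2.514, θ₁=-1.261, ω₁=-6.713, θ₂=-1.102, ω₂=-1.173, θ₃=0.264, ω₃=-3.047
apply F[27]=+10.000 → step 28: x=0.853, v=2.452, θ₁=-1.394, ω₁=-6.564, θ₂=-1.130, ω₂=-1.698, θ₃=0.195, ω₃=-3.899
apply F[28]=+10.000 → step 29: x=0.901, v=2.399, θ₁=-1.523, ω₁=-6.288, θ₂=-1.171, ω₂=-2.402, θ₃=0.109, ω₃=-4.677
apply F[29]=+10.000 → step 30: x=0.949, v=2.357, θ₁=-1.645, ω₁=-5.924, θ₂=-1.227, ω₂=-3.200, θ₃=0.008, ω₃=-5.401
apply F[30]=-10.000 → step 31: x=0.994, v=2.136, θ₁=-1.762, ω₁=-5.771, θ₂=-1.296, ω₂=-3.688, θ₃=-0.105, ω₃=-5.878
apply F[31]=-10.000 → step 32: x=1.034, v=1.912, θ₁=-1.875, ω₁=-5.567, θ₂=-1.375, ω₂=-4.234, θ₃=-0.227, ω₃=-6.381
apply F[32]=-10.000 → step 33: x=1.070, v=1.686, θ₁=-1.984, ω₁=-5.296, θ₂=-1.466, ω₂=-4.830, θ₃=-0.360, ω₃=-6.925
apply F[33]=-10.000 → step 34: x=1.102, v=1.456, θ₁=-2.087, ω₁=-4.938, θ₂=-1.569, ω₂=-5.473, θ₃=-0.505, ω₃=-7.531
Max |angle| over trajectory = 2.087 rad = 119.6°.

Answer: 119.6°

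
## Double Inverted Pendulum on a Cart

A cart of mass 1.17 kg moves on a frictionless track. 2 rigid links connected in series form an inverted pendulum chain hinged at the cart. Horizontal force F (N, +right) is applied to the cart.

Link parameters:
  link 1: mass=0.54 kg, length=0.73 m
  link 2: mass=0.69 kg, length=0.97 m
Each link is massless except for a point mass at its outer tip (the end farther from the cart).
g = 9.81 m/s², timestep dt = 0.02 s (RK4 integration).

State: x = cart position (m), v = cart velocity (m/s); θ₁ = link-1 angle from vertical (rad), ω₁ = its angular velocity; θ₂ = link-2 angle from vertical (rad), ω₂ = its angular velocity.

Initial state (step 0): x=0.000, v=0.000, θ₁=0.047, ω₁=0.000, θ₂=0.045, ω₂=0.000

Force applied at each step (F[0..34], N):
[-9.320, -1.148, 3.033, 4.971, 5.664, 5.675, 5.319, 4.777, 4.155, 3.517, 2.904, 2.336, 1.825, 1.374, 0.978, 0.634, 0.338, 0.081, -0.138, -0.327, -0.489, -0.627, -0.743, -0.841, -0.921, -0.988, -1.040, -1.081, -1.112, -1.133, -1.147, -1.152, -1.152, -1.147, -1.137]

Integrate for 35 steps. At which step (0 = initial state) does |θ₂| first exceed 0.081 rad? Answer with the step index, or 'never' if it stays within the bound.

apply F[0]=-9.320 → step 1: x=-0.002, v=-0.169, θ₁=0.049, ω₁=0.245, θ₂=0.045, ω₂=-0.001
apply F[1]=-1.148 → step 2: x=-0.005, v=-0.199, θ₁=0.055, ω₁=0.302, θ₂=0.045, ω₂=-0.004
apply F[2]=+3.033 → step 3: x=-0.009, v=-0.159, θ₁=0.061, ω₁=0.268, θ₂=0.045, ω₂=-0.010
apply F[3]=+4.971 → step 4: x=-0.011, v=-0.087, θ₁=0.065, ω₁=0.193, θ₂=0.045, ω₂=-0.019
apply F[4]=+5.664 → step 5: x=-0.012, v=-0.005, θ₁=0.068, ω₁=0.106, θ₂=0.044, ω₂=-0.030
apply F[5]=+5.675 → step 6: x=-0.012, v=0.078, θ₁=0.069, ω₁=0.021, θ₂=0.043, ω₂=-0.042
apply F[6]=+5.319 → step 7: x=-0.009, v=0.154, θ₁=0.069, ω₁=-0.056, θ₂=0.042, ω₂=-0.054
apply F[7]=+4.777 → step 8: x=-0.006, v=0.221, θ₁=0.067, ω₁=-0.120, θ₂=0.041, ω₂=-0.067
apply F[8]=+4.155 → step 9: x=-0.001, v=0.279, θ₁=0.064, ω₁=-0.172, θ₂=0.040, ω₂=-0.079
apply F[9]=+3.517 → step 10: x=0.006, v=0.326, θ₁=0.061, ω₁=-0.211, θ₂=0.038, ω₂=-0.090
apply F[10]=+2.904 → step 11: x=0.012, v=0.363, θ₁=0.056, ω₁=-0.239, θ₂=0.036, ω₂=-0.099
apply F[11]=+2.336 → step 12: x=0.020, v=0.392, θ₁=0.051, ω₁=-0.258, θ₂=0.034, ω₂=-0.108
apply F[12]=+1.825 → step 13: x=0.028, v=0.413, θ₁=0.046, ω₁=-0.269, θ₂=0.032, ω₂=-0.115
apply F[13]=+1.374 → step 14: x=0.036, v=0.428, θ₁=0.040, ω₁=-0.273, θ₂=0.029, ω₂=-0.121
apply F[14]=+0.978 → step 15: x=0.045, v=0.437, θ₁=0.035, ω₁=-0.272, θ₂=0.027, ω₂=-0.125
apply F[15]=+0.634 → step 16: x=0.054, v=0.441, θ₁=0.030, ω₁=-0.266, θ₂=0.024, ω₂=-0.128
apply F[16]=+0.338 → step 17: x=0.063, v=0.441, θ₁=0.024, ω₁=-0.258, θ₂=0.022, ω₂=-0.130
apply F[17]=+0.081 → step 18: x=0.071, v=0.438, θ₁=0.019, ω₁=-0.248, θ₂=0.019, ω₂=-0.131
apply F[18]=-0.138 → step 19: x=0.080, v=0.433, θ₁=0.015, ω₁=-0.235, θ₂=0.017, ω₂=-0.130
apply F[19]=-0.327 → step 20: x=0.089, v=0.424, θ₁=0.010, ω₁=-0.222, θ₂=0.014, ω₂=-0.129
apply F[20]=-0.489 → step 21: x=0.097, v=0.414, θ₁=0.006, ω₁=-0.208, θ₂=0.011, ω₂=-0.127
apply F[21]=-0.627 → step 22: x=0.105, v=0.403, θ₁=0.002, ω₁=-0.194, θ₂=0.009, ω₂=-0.124
apply F[22]=-0.743 → step 23: x=0.113, v=0.390, θ₁=-0.002, ω₁=-0.179, θ₂=0.007, ω₂=-0.120
apply F[23]=-0.841 → step 24: x=0.121, v=0.377, θ₁=-0.005, ω₁=-0.165, θ₂=0.004, ω₂=-0.116
apply F[24]=-0.921 → step 25: x=0.128, v=0.362, θ₁=-0.009, ω₁=-0.150, θ₂=0.002, ω₂=-0.111
apply F[25]=-0.988 → step 26: x=0.135, v=0.348, θ₁=-0.011, ω₁=-0.137, θ₂=-0.000, ω₂=-0.106
apply F[26]=-1.040 → step 27: x=0.142, v=0.333, θ₁=-0.014, ω₁=-0.123, θ₂=-0.002, ω₂=-0.101
apply F[27]=-1.081 → step 28: x=0.149, v=0.317, θ₁=-0.016, ω₁=-0.110, θ₂=-0.004, ω₂=-0.095
apply F[28]=-1.112 → step 29: x=0.155, v=0.302, θ₁=-0.019, ω₁=-0.098, θ₂=-0.006, ω₂=-0.090
apply F[29]=-1.133 → step 30: x=0.161, v=0.286, θ₁=-0.020, ω₁=-0.087, θ₂=-0.008, ω₂=-0.084
apply F[30]=-1.147 → step 31: x=0.166, v=0.271, θ₁=-0.022, ω₁=-0.076, θ₂=-0.009, ω₂=-0.078
apply F[31]=-1.152 → step 32: x=0.172, v=0.256, θ₁=-0.023, ω₁=-0.066, θ₂=-0.011, ω₂=-0.072
apply F[32]=-1.152 → step 33: x=0.177, v=0.241, θ₁=-0.025, ω₁=-0.056, θ₂=-0.012, ω₂=-0.067
apply F[33]=-1.147 → step 34: x=0.181, v=0.227, θ₁=-0.026, ω₁=-0.047, θ₂=-0.014, ω₂=-0.061
apply F[34]=-1.137 → step 35: x=0.186, v=0.213, θ₁=-0.027, ω₁=-0.039, θ₂=-0.015, ω₂=-0.056
max |θ₂| = 0.045 ≤ 0.081 over all 36 states.

Answer: never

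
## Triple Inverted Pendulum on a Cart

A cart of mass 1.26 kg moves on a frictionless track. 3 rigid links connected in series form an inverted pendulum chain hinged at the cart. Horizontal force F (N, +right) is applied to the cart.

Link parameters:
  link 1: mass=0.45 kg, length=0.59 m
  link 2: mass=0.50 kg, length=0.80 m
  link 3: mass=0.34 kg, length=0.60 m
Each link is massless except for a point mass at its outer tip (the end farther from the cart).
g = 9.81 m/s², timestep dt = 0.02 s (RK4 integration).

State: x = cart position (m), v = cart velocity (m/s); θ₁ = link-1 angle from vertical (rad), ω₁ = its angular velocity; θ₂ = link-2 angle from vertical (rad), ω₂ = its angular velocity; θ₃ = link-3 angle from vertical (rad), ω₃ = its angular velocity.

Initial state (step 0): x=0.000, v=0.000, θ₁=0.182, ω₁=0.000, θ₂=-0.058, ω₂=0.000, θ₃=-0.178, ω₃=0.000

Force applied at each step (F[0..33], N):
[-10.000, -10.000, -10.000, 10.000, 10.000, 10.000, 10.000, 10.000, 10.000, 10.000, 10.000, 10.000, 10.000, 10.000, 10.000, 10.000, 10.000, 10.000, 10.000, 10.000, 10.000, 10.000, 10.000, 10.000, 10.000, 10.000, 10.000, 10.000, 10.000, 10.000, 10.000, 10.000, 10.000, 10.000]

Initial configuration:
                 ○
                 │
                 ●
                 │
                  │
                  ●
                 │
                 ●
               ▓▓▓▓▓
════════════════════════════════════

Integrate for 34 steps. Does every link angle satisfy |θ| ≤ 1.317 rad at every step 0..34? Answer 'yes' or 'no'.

apply F[0]=-10.000 → step 1: x=-0.002, v=-0.185, θ₁=0.187, ω₁=0.474, θ₂=-0.059, ω₂=-0.108, θ₃=-0.178, ω₃=-0.046
apply F[1]=-10.000 → step 2: x=-0.007, v=-0.370, θ₁=0.201, ω₁=0.948, θ₂=-0.062, ω₂=-0.216, θ₃=-0.180, ω₃=-0.089
apply F[2]=-10.000 → step 3: x=-0.017, v=-0.555, θ₁=0.225, ω₁=1.421, θ₂=-0.068, ω₂=-0.320, θ₃=-0.182, ω₃=-0.125
apply F[3]=+10.000 → step 4: x=-0.027, v=-0.435, θ₁=0.253, ω₁=1.452, θ₂=-0.076, ω₂=-0.485, θ₃=-0.185, ω₃=-0.174
apply F[4]=+10.000 → step 5: x=-0.034, v=-0.319, θ₁=0.283, ω₁=1.506, θ₂=-0.087, ω₂=-0.663, θ₃=-0.189, ω₃=-0.216
apply F[5]=+10.000 → step 6: x=-0.039, v=-0.204, θ₁=0.314, ω₁=1.578, θ₂=-0.102, ω₂=-0.854, θ₃=-0.194, ω₃=-0.252
apply F[6]=+10.000 → step 7: x=-0.042, v=-0.091, θ₁=0.346, ω₁=1.662, θ₂=-0.121, ω₂=-1.053, θ₃=-0.199, ω₃=-0.280
apply F[7]=+10.000 → step 8: x=-0.043, v=0.023, θ₁=0.380, ω₁=1.753, θ₂=-0.144, ω₂=-1.259, θ₃=-0.205, ω₃=-0.300
apply F[8]=+10.000 → step 9: x=-0.041, v=0.137, θ₁=0.416, ω₁=1.844, θ₂=-0.172, ω₂=-1.467, θ₃=-0.211, ω₃=-0.312
apply F[9]=+10.000 → step 10: x=-0.037, v=0.253, θ₁=0.454, ω₁=1.930, θ₂=-0.203, ω₂=-1.674, θ₃=-0.217, ω₃=-0.317
apply F[10]=+10.000 → step 11: x=-0.031, v=0.370, θ₁=0.493, ω₁=2.007, θ₂=-0.239, ω₂=-1.878, θ₃=-0.224, ω₃=-0.317
apply F[11]=+10.000 → step 12: x=-0.023, v=0.489, θ₁=0.534, ω₁=2.071, θ₂=-0.278, ω₂=-2.076, θ₃=-0.230, ω₃=-0.314
apply F[12]=+10.000 → step 13: x=-0.012, v=0.610, θ₁=0.576, ω₁=2.120, θ₂=-0.322, ω₂=-2.268, θ₃=-0.236, ω₃=-0.310
apply F[13]=+10.000 → step 14: x=0.002, v=0.731, θ₁=0.619, ω₁=2.153, θ₂=-0.369, ω₂=-2.455, θ₃=-0.242, ω₃=-0.309
apply F[14]=+10.000 → step 15: x=0.018, v=0.854, θ₁=0.662, ω₁=2.169, θ₂=-0.420, ω₂=-2.636, θ₃=-0.248, ω₃=-0.311
apply F[15]=+10.000 → step 16: x=0.036, v=0.976, θ₁=0.705, ω₁=2.167, θ₂=-0.474, ω₂=-2.814, θ₃=-0.255, ω₃=-0.321
apply F[16]=+10.000 → step 17: x=0.057, v=1.098, θ₁=0.749, ω₁=2.148, θ₂=-0.532, ω₂=-2.990, θ₃=-0.261, ω₃=-0.341
apply F[17]=+10.000 → step 18: x=0.080, v=1.219, θ₁=0.791, ω₁=2.111, θ₂=-0.594, ω₂=-3.167, θ₃=-0.268, ω₃=-0.373
apply F[18]=+10.000 → step 19: x=0.105, v=1.337, θ₁=0.833, ω₁=2.055, θ₂=-0.659, ω₂=-3.347, θ₃=-0.276, ω₃=-0.423
apply F[19]=+10.000 → step 20: x=0.133, v=1.451, θ₁=0.873, ω₁=1.980, θ₂=-0.728, ω₂=-3.533, θ₃=-0.286, ω₃=-0.493
apply F[20]=+10.000 → step 21: x=0.163, v=1.561, θ₁=0.912, ω₁=1.885, θ₂=-0.800, ω₂=-3.726, θ₃=-0.296, ω₃=-0.590
apply F[21]=+10.000 → step 22: x=0.196, v=1.664, θ₁=0.949, ω₁=1.767, θ₂=-0.877, ω₂=-3.928, θ₃=-0.309, ω₃=-0.719
apply F[22]=+10.000 → step 23: x=0.230, v=1.759, θ₁=0.983, ω₁=1.628, θ₂=-0.958, ω₂=-4.142, θ₃=-0.325, ω₃=-0.888
apply F[23]=+10.000 → step 24: x=0.266, v=1.844, θ₁=1.014, ω₁=1.465, θ₂=-1.043, ω₂=-4.367, θ₃=-0.345, ω₃=-1.107
apply F[24]=+10.000 → step 25: x=0.304, v=1.915, θ₁=1.041, ω₁=1.282, θ₂=-1.132, ω₂=-4.602, θ₃=-0.370, ω₃=-1.387
apply F[25]=+10.000 → step 26: x=0.342, v=1.971, θ₁=1.065, ω₁=1.083, θ₂=-1.227, ω₂=-4.843, θ₃=-0.401, ω₃=-1.742
apply F[26]=+10.000 → step 27: x=0.382, v=2.007, θ₁=1.084, ω₁=0.877, θ₂=-1.326, ω₂=-5.082, θ₃=-0.440, ω₃=-2.184
apply F[27]=+10.000 → step 28: x=0.423, v=2.022, θ₁=1.100, ω₁=0.680, θ₂=-1.430, ω₂=-5.305, θ₃=-0.489, ω₃=-2.726
apply F[28]=+10.000 → step 29: x=0.463, v=2.013, θ₁=1.112, ω₁=0.517, θ₂=-1.538, ω₂=-5.489, θ₃=-0.550, ω₃=-3.377
apply F[29]=+10.000 → step 30: x=0.503, v=1.981, θ₁=1.121, ω₁=0.418, θ₂=-1.649, ω₂=-5.605, θ₃=-0.625, ω₃=-4.133
apply F[30]=+10.000 → step 31: x=0.542, v=1.927, θ₁=1.129, ω₁=0.418, θ₂=-1.762, ω₂=-5.617, θ₃=-0.716, ω₃=-4.979
apply F[31]=+10.000 → step 32: x=0.580, v=1.860, θ₁=1.139, ω₁=0.546, θ₂=-1.873, ω₂=-5.491, θ₃=-0.825, ω₃=-5.880
apply F[32]=+10.000 → step 33: x=0.616, v=1.788, θ₁=1.152, ω₁=0.816, θ₂=-1.980, ω₂=-5.203, θ₃=-0.951, ω₃=-6.786
apply F[33]=+10.000 → step 34: x=0.652, v=1.724, θ₁=1.172, ω₁=1.222, θ₂=-2.080, ω₂=-4.754, θ₃=-1.096, ω₃=-7.644
Max |angle| over trajectory = 2.080 rad; bound = 1.317 → exceeded.

Answer: no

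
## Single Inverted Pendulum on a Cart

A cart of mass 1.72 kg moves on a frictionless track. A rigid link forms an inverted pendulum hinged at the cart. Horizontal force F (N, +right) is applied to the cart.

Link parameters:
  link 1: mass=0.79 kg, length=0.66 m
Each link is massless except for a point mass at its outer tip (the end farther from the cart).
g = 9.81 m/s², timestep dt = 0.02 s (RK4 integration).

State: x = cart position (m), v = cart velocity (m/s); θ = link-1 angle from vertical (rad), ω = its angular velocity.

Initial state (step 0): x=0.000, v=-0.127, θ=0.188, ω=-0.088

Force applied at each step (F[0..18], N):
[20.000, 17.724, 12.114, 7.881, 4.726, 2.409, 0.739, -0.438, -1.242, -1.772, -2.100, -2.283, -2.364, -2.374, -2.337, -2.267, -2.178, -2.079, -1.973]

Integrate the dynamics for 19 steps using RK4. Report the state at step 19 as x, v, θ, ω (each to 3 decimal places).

Answer: x=0.143, v=0.229, θ=-0.009, ω=-0.183

Derivation:
apply F[0]=+20.000 → step 1: x=-0.000, v=0.086, θ=0.184, ω=-0.350
apply F[1]=+17.724 → step 2: x=0.003, v=0.274, θ=0.174, ω=-0.577
apply F[2]=+12.114 → step 3: x=0.010, v=0.398, θ=0.161, ω=-0.713
apply F[3]=+7.881 → step 4: x=0.019, v=0.476, θ=0.147, ω=-0.784
apply F[4]=+4.726 → step 5: x=0.029, v=0.519, θ=0.131, ω=-0.807
apply F[5]=+2.409 → step 6: x=0.039, v=0.536, θ=0.115, ω=-0.797
apply F[6]=+0.739 → step 7: x=0.050, v=0.536, θ=0.099, ω=-0.765
apply F[7]=-0.438 → step 8: x=0.060, v=0.523, θ=0.084, ω=-0.718
apply F[8]=-1.242 → step 9: x=0.071, v=0.502, θ=0.070, ω=-0.663
apply F[9]=-1.772 → step 10: x=0.080, v=0.476, θ=0.058, ω=-0.605
apply F[10]=-2.100 → step 11: x=0.090, v=0.447, θ=0.046, ω=-0.545
apply F[11]=-2.283 → step 12: x=0.098, v=0.416, θ=0.036, ω=-0.488
apply F[12]=-2.364 → step 13: x=0.106, v=0.386, θ=0.027, ω=-0.433
apply F[13]=-2.374 → step 14: x=0.114, v=0.357, θ=0.019, ω=-0.381
apply F[14]=-2.337 → step 15: x=0.121, v=0.328, θ=0.011, ω=-0.333
apply F[15]=-2.267 → step 16: x=0.127, v=0.301, θ=0.005, ω=-0.290
apply F[16]=-2.178 → step 17: x=0.133, v=0.276, θ=-0.000, ω=-0.251
apply F[17]=-2.079 → step 18: x=0.138, v=0.252, θ=-0.005, ω=-0.215
apply F[18]=-1.973 → step 19: x=0.143, v=0.229, θ=-0.009, ω=-0.183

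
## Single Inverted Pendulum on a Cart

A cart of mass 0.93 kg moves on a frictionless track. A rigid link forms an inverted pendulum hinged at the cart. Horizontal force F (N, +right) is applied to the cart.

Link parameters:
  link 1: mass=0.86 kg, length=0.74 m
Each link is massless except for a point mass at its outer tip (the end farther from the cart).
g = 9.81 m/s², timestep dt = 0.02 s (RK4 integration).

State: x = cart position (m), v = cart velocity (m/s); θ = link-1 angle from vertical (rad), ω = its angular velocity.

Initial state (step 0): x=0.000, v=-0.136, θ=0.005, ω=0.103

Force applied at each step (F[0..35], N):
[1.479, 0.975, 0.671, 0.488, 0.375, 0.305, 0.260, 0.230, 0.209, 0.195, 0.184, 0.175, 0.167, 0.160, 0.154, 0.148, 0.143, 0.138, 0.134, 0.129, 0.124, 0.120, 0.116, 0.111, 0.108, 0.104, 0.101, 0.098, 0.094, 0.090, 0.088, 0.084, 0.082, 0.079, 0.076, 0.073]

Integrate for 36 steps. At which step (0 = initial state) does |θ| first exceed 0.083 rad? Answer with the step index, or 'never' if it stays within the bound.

apply F[0]=+1.479 → step 1: x=-0.002, v=-0.105, θ=0.007, ω=0.063
apply F[1]=+0.975 → step 2: x=-0.004, v=-0.086, θ=0.008, ω=0.038
apply F[2]=+0.671 → step 3: x=-0.006, v=-0.073, θ=0.008, ω=0.023
apply F[3]=+0.488 → step 4: x=-0.007, v=-0.064, θ=0.009, ω=0.013
apply F[4]=+0.375 → step 5: x=-0.008, v=-0.057, θ=0.009, ω=0.007
apply F[5]=+0.305 → step 6: x=-0.010, v=-0.052, θ=0.009, ω=0.002
apply F[6]=+0.260 → step 7: x=-0.011, v=-0.048, θ=0.009, ω=-0.001
apply F[7]=+0.230 → step 8: x=-0.012, v=-0.045, θ=0.009, ω=-0.003
apply F[8]=+0.209 → step 9: x=-0.012, v=-0.042, θ=0.009, ω=-0.004
apply F[9]=+0.195 → step 10: x=-0.013, v=-0.039, θ=0.009, ω=-0.005
apply F[10]=+0.184 → step 11: x=-0.014, v=-0.037, θ=0.009, ω=-0.006
apply F[11]=+0.175 → step 12: x=-0.015, v=-0.035, θ=0.008, ω=-0.007
apply F[12]=+0.167 → step 13: x=-0.015, v=-0.033, θ=0.008, ω=-0.008
apply F[13]=+0.160 → step 14: x=-0.016, v=-0.031, θ=0.008, ω=-0.008
apply F[14]=+0.154 → step 15: x=-0.017, v=-0.029, θ=0.008, ω=-0.008
apply F[15]=+0.148 → step 16: x=-0.017, v=-0.027, θ=0.008, ω=-0.009
apply F[16]=+0.143 → step 17: x=-0.018, v=-0.026, θ=0.008, ω=-0.009
apply F[17]=+0.138 → step 18: x=-0.018, v=-0.024, θ=0.007, ω=-0.009
apply F[18]=+0.134 → step 19: x=-0.019, v=-0.023, θ=0.007, ω=-0.009
apply F[19]=+0.129 → step 20: x=-0.019, v=-0.021, θ=0.007, ω=-0.009
apply F[20]=+0.124 → step 21: x=-0.019, v=-0.020, θ=0.007, ω=-0.009
apply F[21]=+0.120 → step 22: x=-0.020, v=-0.018, θ=0.007, ω=-0.009
apply F[22]=+0.116 → step 23: x=-0.020, v=-0.017, θ=0.007, ω=-0.009
apply F[23]=+0.111 → step 24: x=-0.021, v=-0.016, θ=0.006, ω=-0.009
apply F[24]=+0.108 → step 25: x=-0.021, v=-0.015, θ=0.006, ω=-0.009
apply F[25]=+0.104 → step 26: x=-0.021, v=-0.014, θ=0.006, ω=-0.009
apply F[26]=+0.101 → step 27: x=-0.021, v=-0.012, θ=0.006, ω=-0.009
apply F[27]=+0.098 → step 28: x=-0.022, v=-0.011, θ=0.006, ω=-0.009
apply F[28]=+0.094 → step 29: x=-0.022, v=-0.010, θ=0.006, ω=-0.009
apply F[29]=+0.090 → step 30: x=-0.022, v=-0.009, θ=0.005, ω=-0.008
apply F[30]=+0.088 → step 31: x=-0.022, v=-0.008, θ=0.005, ω=-0.008
apply F[31]=+0.084 → step 32: x=-0.022, v=-0.008, θ=0.005, ω=-0.008
apply F[32]=+0.082 → step 33: x=-0.023, v=-0.007, θ=0.005, ω=-0.008
apply F[33]=+0.079 → step 34: x=-0.023, v=-0.006, θ=0.005, ω=-0.008
apply F[34]=+0.076 → step 35: x=-0.023, v=-0.005, θ=0.005, ω=-0.008
apply F[35]=+0.073 → step 36: x=-0.023, v=-0.004, θ=0.004, ω=-0.007
max |θ| = 0.009 ≤ 0.083 over all 37 states.

Answer: never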